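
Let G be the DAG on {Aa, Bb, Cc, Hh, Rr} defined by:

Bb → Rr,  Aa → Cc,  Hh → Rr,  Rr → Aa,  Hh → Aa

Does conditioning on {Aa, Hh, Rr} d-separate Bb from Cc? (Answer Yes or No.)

2 paths connect Bb and Cc; each must be blocked for d-separation to hold:
Path 1: Bb → Rr → Aa → Cc
  Rr is a chain here and Rr is conditioned on, so the path is blocked at Rr.
Path 2: Bb → Rr ← Hh → Aa → Cc
  Hh is a fork here and Hh is conditioned on, so the path is blocked at Hh.
All paths are blocked; Bb ⊥ Cc | {Aa, Hh, Rr} holds.

Yes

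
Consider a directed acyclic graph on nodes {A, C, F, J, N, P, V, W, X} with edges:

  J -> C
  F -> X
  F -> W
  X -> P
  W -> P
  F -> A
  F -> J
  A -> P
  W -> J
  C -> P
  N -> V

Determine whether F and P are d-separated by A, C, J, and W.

6 paths connect F and P; each must be blocked for d-separation to hold:
  1. F → X → P — X:chain[open] ⇒ active
  2. F → W → P — W:chain[blocks] ⇒ blocked
  3. F → W → J → C → P — W:chain[blocks]; J:chain[blocks]; C:chain[blocks] ⇒ blocked
  4. F → A → P — A:chain[blocks] ⇒ blocked
  5. F → J ← W → P — J:collider[open]; W:fork[blocks] ⇒ blocked
  6. F → J → C → P — J:chain[blocks]; C:chain[blocks] ⇒ blocked
Since the path F → X → P is active, F and P are not d-separated given {A, C, J, W}.

No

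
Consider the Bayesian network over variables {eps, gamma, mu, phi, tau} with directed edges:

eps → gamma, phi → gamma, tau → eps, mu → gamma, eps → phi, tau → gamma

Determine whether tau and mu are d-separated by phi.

We examine all 3 paths between tau and mu:
Path 1: tau → gamma ← mu
  gamma is a collider here and neither gamma nor any of its descendants is conditioned on, so the collider stays closed — the path is blocked at gamma.
Path 2: tau → eps → phi → gamma ← mu
  phi is a chain here and phi is conditioned on, so the path is blocked at phi.
Path 3: tau → eps → gamma ← mu
  gamma is a collider here and neither gamma nor any of its descendants is conditioned on, so the collider stays closed — the path is blocked at gamma.
Since every path is blocked, d-separation holds.

Yes — tau and mu are d-separated given {phi}.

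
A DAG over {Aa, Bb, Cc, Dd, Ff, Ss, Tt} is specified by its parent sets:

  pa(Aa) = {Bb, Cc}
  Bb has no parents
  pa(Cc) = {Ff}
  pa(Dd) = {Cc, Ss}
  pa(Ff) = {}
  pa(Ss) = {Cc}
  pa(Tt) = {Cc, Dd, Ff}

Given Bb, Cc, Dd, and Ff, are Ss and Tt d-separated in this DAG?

Enumerating the 6 paths from Ss to Tt and testing each for blocking by {Bb, Cc, Dd, Ff}:
Path 1: Ss ← Cc → Tt
  Cc is a fork here and Cc is conditioned on, so the path is blocked at Cc.
Path 2: Ss ← Cc ← Ff → Tt
  Cc is a chain here and Cc is conditioned on, so the path is blocked at Cc.
Path 3: Ss ← Cc → Dd → Tt
  Cc is a fork here and Cc is conditioned on, so the path is blocked at Cc.
Path 4: Ss → Dd ← Cc → Tt
  Cc is a fork here and Cc is conditioned on, so the path is blocked at Cc.
Path 5: Ss → Dd ← Cc ← Ff → Tt
  Cc is a chain here and Cc is conditioned on, so the path is blocked at Cc.
Path 6: Ss → Dd → Tt
  Dd is a chain here and Dd is conditioned on, so the path is blocked at Dd.
Every path is blocked, so Ss and Tt are d-separated given {Bb, Cc, Dd, Ff}.

Yes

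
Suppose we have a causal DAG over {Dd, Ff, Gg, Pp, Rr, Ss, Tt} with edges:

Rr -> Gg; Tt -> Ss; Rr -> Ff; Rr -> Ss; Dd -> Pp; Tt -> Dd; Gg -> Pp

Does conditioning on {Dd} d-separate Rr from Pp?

There are 2 undirected paths between Rr and Pp; checking each against the conditioning set {Dd}:
Path 1: Rr → Gg → Pp
  Gg is a chain and Gg is not conditioned on — no node blocks this path, so it is active.
Path 2: Rr → Ss ← Tt → Dd → Pp
  Ss is a collider here and neither Ss nor any of its descendants is conditioned on, so the collider stays closed — the path is blocked at Ss.
Since the path Rr → Gg → Pp is active, Rr and Pp are not d-separated given {Dd}.

No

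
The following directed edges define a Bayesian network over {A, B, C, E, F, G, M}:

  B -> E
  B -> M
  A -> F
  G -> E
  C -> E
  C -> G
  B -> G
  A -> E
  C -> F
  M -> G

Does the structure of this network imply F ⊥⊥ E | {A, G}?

No — F and E are not d-separated given {A, G}.

We examine all 5 paths between F and E:
Path 1: F ← A → E
  A is a fork here and A is conditioned on, so the path is blocked at A.
Path 2: F ← C → G ← M ← B → E
  C is a fork and C is not conditioned on; G is a collider and G is conditioned on, which opens it; M is a chain and M is not conditioned on; B is a fork and B is not conditioned on — no node blocks this path, so it is active.
Path 3: F ← C → G ← B → E
  C is a fork and C is not conditioned on; G is a collider and G is conditioned on, which opens it; B is a fork and B is not conditioned on — no node blocks this path, so it is active.
Path 4: F ← C → G → E
  G is a chain here and G is conditioned on, so the path is blocked at G.
Path 5: F ← C → E
  C is a fork and C is not conditioned on — no node blocks this path, so it is active.
At least one path is unblocked, so d-separation fails.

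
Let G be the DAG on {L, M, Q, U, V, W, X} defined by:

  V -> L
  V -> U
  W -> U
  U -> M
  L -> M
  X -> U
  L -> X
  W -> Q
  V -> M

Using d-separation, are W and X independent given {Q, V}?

5 paths connect W and X; each must be blocked for d-separation to hold:
Path 1: W → U → M ← V → L → X
  M is a collider here and neither M nor any of its descendants is conditioned on, so the collider stays closed — the path is blocked at M.
Path 2: W → U → M ← L → X
  M is a collider here and neither M nor any of its descendants is conditioned on, so the collider stays closed — the path is blocked at M.
Path 3: W → U ← X
  U is a collider here and neither U nor any of its descendants is conditioned on, so the collider stays closed — the path is blocked at U.
Path 4: W → U ← V → M ← L → X
  U is a collider here and neither U nor any of its descendants is conditioned on, so the collider stays closed — the path is blocked at U.
Path 5: W → U ← V → L → X
  U is a collider here and neither U nor any of its descendants is conditioned on, so the collider stays closed — the path is blocked at U.
All paths are blocked; W ⊥ X | {Q, V} holds.

Yes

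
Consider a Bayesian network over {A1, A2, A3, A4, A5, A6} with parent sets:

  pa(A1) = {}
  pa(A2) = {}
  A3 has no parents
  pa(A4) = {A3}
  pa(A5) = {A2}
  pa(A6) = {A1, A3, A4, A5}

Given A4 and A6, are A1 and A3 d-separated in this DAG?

There are 2 undirected paths between A1 and A3; checking each against the conditioning set {A4, A6}:
Path 1: A1 → A6 ← A3
  A6 is a collider and A6 is conditioned on, which opens it — no node blocks this path, so it is active.
Path 2: A1 → A6 ← A4 ← A3
  A4 is a chain here and A4 is conditioned on, so the path is blocked at A4.
Because an active path exists, A1 and A3 are not d-separated.

No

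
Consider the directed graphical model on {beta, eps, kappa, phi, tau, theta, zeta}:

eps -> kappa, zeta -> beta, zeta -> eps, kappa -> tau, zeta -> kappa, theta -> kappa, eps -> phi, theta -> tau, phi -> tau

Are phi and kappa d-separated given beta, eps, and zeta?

4 paths connect phi and kappa; each must be blocked for d-separation to hold:
  1. phi ← eps → kappa — eps:fork[blocks] ⇒ blocked
  2. phi ← eps ← zeta → kappa — eps:chain[blocks]; zeta:fork[blocks] ⇒ blocked
  3. phi → tau ← theta → kappa — tau:collider[blocks]; theta:fork[open] ⇒ blocked
  4. phi → tau ← kappa — tau:collider[blocks] ⇒ blocked
Since every path is blocked, d-separation holds.

Yes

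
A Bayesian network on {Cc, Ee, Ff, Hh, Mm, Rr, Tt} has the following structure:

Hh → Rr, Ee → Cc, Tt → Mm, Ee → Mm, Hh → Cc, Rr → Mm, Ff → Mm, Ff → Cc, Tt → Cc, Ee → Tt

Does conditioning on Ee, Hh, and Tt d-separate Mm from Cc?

No

6 paths connect Mm and Cc; each must be blocked for d-separation to hold:
  1. Mm ← Rr ← Hh → Cc — Rr:chain[open]; Hh:fork[blocks] ⇒ blocked
  2. Mm ← Ee → Cc — Ee:fork[blocks] ⇒ blocked
  3. Mm ← Ee → Tt → Cc — Ee:fork[blocks]; Tt:chain[blocks] ⇒ blocked
  4. Mm ← Ff → Cc — Ff:fork[open] ⇒ active
  5. Mm ← Tt ← Ee → Cc — Tt:chain[blocks]; Ee:fork[blocks] ⇒ blocked
  6. Mm ← Tt → Cc — Tt:fork[blocks] ⇒ blocked
Since the path Mm ← Ff → Cc is active, Mm and Cc are not d-separated given {Ee, Hh, Tt}.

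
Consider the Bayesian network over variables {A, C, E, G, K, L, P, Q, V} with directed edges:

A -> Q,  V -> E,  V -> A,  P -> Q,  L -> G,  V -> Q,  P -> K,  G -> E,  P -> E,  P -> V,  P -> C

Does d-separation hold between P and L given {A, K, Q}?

4 paths connect P and L; each must be blocked for d-separation to hold:
Path 1: P → V → E ← G ← L
  E is a collider here and neither E nor any of its descendants is conditioned on, so the collider stays closed — the path is blocked at E.
Path 2: P → Q ← V → E ← G ← L
  E is a collider here and neither E nor any of its descendants is conditioned on, so the collider stays closed — the path is blocked at E.
Path 3: P → Q ← A ← V → E ← G ← L
  A is a chain here and A is conditioned on, so the path is blocked at A.
Path 4: P → E ← G ← L
  E is a collider here and neither E nor any of its descendants is conditioned on, so the collider stays closed — the path is blocked at E.
All paths are blocked; P ⊥ L | {A, K, Q} holds.

Yes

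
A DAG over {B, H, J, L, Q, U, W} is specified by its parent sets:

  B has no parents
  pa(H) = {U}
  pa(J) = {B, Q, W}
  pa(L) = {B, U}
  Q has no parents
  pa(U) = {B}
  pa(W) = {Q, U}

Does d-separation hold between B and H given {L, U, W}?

Yes

There are 4 undirected paths between B and H; checking each against the conditioning set {L, U, W}:
Path 1: B → U → H
  U is a chain here and U is conditioned on, so the path is blocked at U.
Path 2: B → J ← Q → W ← U → H
  J is a collider here and neither J nor any of its descendants is conditioned on, so the collider stays closed — the path is blocked at J.
Path 3: B → J ← W ← U → H
  J is a collider here and neither J nor any of its descendants is conditioned on, so the collider stays closed — the path is blocked at J.
Path 4: B → L ← U → H
  U is a fork here and U is conditioned on, so the path is blocked at U.
All paths are blocked; B ⊥ H | {L, U, W} holds.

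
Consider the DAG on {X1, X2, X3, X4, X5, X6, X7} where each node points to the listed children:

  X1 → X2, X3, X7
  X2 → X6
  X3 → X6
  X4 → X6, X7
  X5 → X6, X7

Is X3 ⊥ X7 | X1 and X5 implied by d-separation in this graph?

Enumerating the 6 paths from X3 to X7 and testing each for blocking by {X1, X5}:
Path 1: X3 → X6 ← X5 → X7
  X6 is a collider here and neither X6 nor any of its descendants is conditioned on, so the collider stays closed — the path is blocked at X6.
Path 2: X3 → X6 ← X4 → X7
  X6 is a collider here and neither X6 nor any of its descendants is conditioned on, so the collider stays closed — the path is blocked at X6.
Path 3: X3 → X6 ← X2 ← X1 → X7
  X6 is a collider here and neither X6 nor any of its descendants is conditioned on, so the collider stays closed — the path is blocked at X6.
Path 4: X3 ← X1 → X2 → X6 ← X5 → X7
  X1 is a fork here and X1 is conditioned on, so the path is blocked at X1.
Path 5: X3 ← X1 → X2 → X6 ← X4 → X7
  X1 is a fork here and X1 is conditioned on, so the path is blocked at X1.
Path 6: X3 ← X1 → X7
  X1 is a fork here and X1 is conditioned on, so the path is blocked at X1.
Since every path is blocked, d-separation holds.

Yes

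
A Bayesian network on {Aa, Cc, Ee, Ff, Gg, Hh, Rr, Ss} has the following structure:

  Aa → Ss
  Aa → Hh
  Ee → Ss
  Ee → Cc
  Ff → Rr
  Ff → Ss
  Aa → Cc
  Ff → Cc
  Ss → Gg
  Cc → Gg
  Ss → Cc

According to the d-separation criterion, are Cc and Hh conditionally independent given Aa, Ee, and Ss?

Yes

Enumerating the 5 paths from Cc to Hh and testing each for blocking by {Aa, Ee, Ss}:
Path 1: Cc ← Aa → Hh
  Aa is a fork here and Aa is conditioned on, so the path is blocked at Aa.
Path 2: Cc ← Ss ← Aa → Hh
  Ss is a chain here and Ss is conditioned on, so the path is blocked at Ss.
Path 3: Cc ← Ee → Ss ← Aa → Hh
  Ee is a fork here and Ee is conditioned on, so the path is blocked at Ee.
Path 4: Cc ← Ff → Ss ← Aa → Hh
  Aa is a fork here and Aa is conditioned on, so the path is blocked at Aa.
Path 5: Cc → Gg ← Ss ← Aa → Hh
  Gg is a collider here and neither Gg nor any of its descendants is conditioned on, so the collider stays closed — the path is blocked at Gg.
All paths are blocked; Cc ⊥ Hh | {Aa, Ee, Ss} holds.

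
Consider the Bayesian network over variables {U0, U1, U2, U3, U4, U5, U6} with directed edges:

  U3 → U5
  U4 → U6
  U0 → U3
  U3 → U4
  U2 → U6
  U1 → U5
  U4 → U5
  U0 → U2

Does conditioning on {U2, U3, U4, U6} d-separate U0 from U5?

4 paths connect U0 and U5; each must be blocked for d-separation to hold:
Path 1: U0 → U2 → U6 ← U4 ← U3 → U5
  U2 is a chain here and U2 is conditioned on, so the path is blocked at U2.
Path 2: U0 → U2 → U6 ← U4 → U5
  U2 is a chain here and U2 is conditioned on, so the path is blocked at U2.
Path 3: U0 → U3 → U4 → U5
  U3 is a chain here and U3 is conditioned on, so the path is blocked at U3.
Path 4: U0 → U3 → U5
  U3 is a chain here and U3 is conditioned on, so the path is blocked at U3.
All paths are blocked; U0 ⊥ U5 | {U2, U3, U4, U6} holds.

Yes — U0 and U5 are d-separated given {U2, U3, U4, U6}.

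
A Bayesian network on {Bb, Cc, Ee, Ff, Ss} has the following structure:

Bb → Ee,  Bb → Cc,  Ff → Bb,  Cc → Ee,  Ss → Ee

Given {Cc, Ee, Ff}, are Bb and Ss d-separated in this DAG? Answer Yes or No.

Enumerating the 2 paths from Bb to Ss and testing each for blocking by {Cc, Ee, Ff}:
Path 1: Bb → Ee ← Ss
  Ee is a collider and Ee is conditioned on, which opens it — no node blocks this path, so it is active.
Path 2: Bb → Cc → Ee ← Ss
  Cc is a chain here and Cc is conditioned on, so the path is blocked at Cc.
Since the path Bb → Ee ← Ss is active, Bb and Ss are not d-separated given {Cc, Ee, Ff}.

No — Bb and Ss are not d-separated given {Cc, Ee, Ff}.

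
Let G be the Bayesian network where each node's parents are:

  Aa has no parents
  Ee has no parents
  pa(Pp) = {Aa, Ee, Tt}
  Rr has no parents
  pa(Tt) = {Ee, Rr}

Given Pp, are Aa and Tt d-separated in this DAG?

There are 2 undirected paths between Aa and Tt; checking each against the conditioning set {Pp}:
Path 1: Aa → Pp ← Ee → Tt
  Pp is a collider and Pp is conditioned on, which opens it; Ee is a fork and Ee is not conditioned on — no node blocks this path, so it is active.
Path 2: Aa → Pp ← Tt
  Pp is a collider and Pp is conditioned on, which opens it — no node blocks this path, so it is active.
At least one path is unblocked, so d-separation fails.

No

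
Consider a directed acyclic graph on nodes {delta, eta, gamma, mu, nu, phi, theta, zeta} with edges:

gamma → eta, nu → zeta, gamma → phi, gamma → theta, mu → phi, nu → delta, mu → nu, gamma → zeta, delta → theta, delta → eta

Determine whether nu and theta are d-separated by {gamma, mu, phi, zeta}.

No

We examine all 6 paths between nu and theta:
Path 1: nu ← mu → phi ← gamma → eta ← delta → theta
  mu is a fork here and mu is conditioned on, so the path is blocked at mu.
Path 2: nu ← mu → phi ← gamma → theta
  mu is a fork here and mu is conditioned on, so the path is blocked at mu.
Path 3: nu → delta → eta ← gamma → theta
  eta is a collider here and neither eta nor any of its descendants is conditioned on, so the collider stays closed — the path is blocked at eta.
Path 4: nu → delta → theta
  delta is a chain and delta is not conditioned on — no node blocks this path, so it is active.
Path 5: nu → zeta ← gamma → eta ← delta → theta
  gamma is a fork here and gamma is conditioned on, so the path is blocked at gamma.
Path 6: nu → zeta ← gamma → theta
  gamma is a fork here and gamma is conditioned on, so the path is blocked at gamma.
Since the path nu → delta → theta is active, nu and theta are not d-separated given {gamma, mu, phi, zeta}.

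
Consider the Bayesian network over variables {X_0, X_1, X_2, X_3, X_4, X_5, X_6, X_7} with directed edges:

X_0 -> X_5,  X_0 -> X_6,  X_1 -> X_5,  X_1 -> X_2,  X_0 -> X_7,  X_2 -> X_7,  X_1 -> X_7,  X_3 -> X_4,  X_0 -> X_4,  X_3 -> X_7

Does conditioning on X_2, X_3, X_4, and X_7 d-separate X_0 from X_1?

No — X_0 and X_1 are not d-separated given {X_2, X_3, X_4, X_7}.

5 paths connect X_0 and X_1; each must be blocked for d-separation to hold:
Path 1: X_0 → X_4 ← X_3 → X_7 ← X_1
  X_3 is a fork here and X_3 is conditioned on, so the path is blocked at X_3.
Path 2: X_0 → X_4 ← X_3 → X_7 ← X_2 ← X_1
  X_3 is a fork here and X_3 is conditioned on, so the path is blocked at X_3.
Path 3: X_0 → X_7 ← X_1
  X_7 is a collider and X_7 is conditioned on, which opens it — no node blocks this path, so it is active.
Path 4: X_0 → X_7 ← X_2 ← X_1
  X_2 is a chain here and X_2 is conditioned on, so the path is blocked at X_2.
Path 5: X_0 → X_5 ← X_1
  X_5 is a collider here and neither X_5 nor any of its descendants is conditioned on, so the collider stays closed — the path is blocked at X_5.
Because an active path exists, X_0 and X_1 are not d-separated.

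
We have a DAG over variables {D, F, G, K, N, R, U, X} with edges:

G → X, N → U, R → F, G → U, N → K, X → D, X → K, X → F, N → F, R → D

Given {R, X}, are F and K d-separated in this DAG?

We examine all 6 paths between F and K:
Path 1: F ← N → U ← G → X → K
  U is a collider here and neither U nor any of its descendants is conditioned on, so the collider stays closed — the path is blocked at U.
Path 2: F ← N → K
  N is a fork and N is not conditioned on — no node blocks this path, so it is active.
Path 3: F ← R → D ← X ← G → U ← N → K
  R is a fork here and R is conditioned on, so the path is blocked at R.
Path 4: F ← R → D ← X → K
  R is a fork here and R is conditioned on, so the path is blocked at R.
Path 5: F ← X ← G → U ← N → K
  X is a chain here and X is conditioned on, so the path is blocked at X.
Path 6: F ← X → K
  X is a fork here and X is conditioned on, so the path is blocked at X.
At least one path is unblocked, so d-separation fails.

No — F and K are not d-separated given {R, X}.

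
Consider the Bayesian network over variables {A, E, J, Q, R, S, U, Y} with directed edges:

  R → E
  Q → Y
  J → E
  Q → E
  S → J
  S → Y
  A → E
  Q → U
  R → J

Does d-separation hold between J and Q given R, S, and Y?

Yes

3 paths connect J and Q; each must be blocked for d-separation to hold:
Path 1: J ← S → Y ← Q
  S is a fork here and S is conditioned on, so the path is blocked at S.
Path 2: J ← R → E ← Q
  R is a fork here and R is conditioned on, so the path is blocked at R.
Path 3: J → E ← Q
  E is a collider here and neither E nor any of its descendants is conditioned on, so the collider stays closed — the path is blocked at E.
Since every path is blocked, d-separation holds.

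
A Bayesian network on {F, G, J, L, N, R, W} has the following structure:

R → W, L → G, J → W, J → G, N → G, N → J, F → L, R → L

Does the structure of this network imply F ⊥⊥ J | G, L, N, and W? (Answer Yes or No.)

No — F and J are not d-separated given {G, L, N, W}.

Enumerating the 3 paths from F to J and testing each for blocking by {G, L, N, W}:
  1. F → L → G ← J — L:chain[blocks]; G:collider[open] ⇒ blocked
  2. F → L → G ← N → J — L:chain[blocks]; G:collider[open]; N:fork[blocks] ⇒ blocked
  3. F → L ← R → W ← J — L:collider[open]; R:fork[open]; W:collider[open] ⇒ active
Because an active path exists, F and J are not d-separated.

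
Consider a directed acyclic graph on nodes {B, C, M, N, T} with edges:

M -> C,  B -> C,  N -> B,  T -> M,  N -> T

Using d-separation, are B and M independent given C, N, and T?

No

There are 2 undirected paths between B and M; checking each against the conditioning set {C, N, T}:
  1. B → C ← M — C:collider[open] ⇒ active
  2. B ← N → T → M — N:fork[blocks]; T:chain[blocks] ⇒ blocked
Because an active path exists, B and M are not d-separated.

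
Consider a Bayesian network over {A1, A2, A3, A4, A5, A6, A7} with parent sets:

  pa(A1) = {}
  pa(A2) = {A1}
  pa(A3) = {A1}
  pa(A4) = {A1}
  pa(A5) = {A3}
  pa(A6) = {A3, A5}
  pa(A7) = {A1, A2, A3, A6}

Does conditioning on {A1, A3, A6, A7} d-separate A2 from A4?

Yes

We examine all 5 paths between A2 and A4:
Path 1: A2 → A7 ← A6 ← A5 ← A3 ← A1 → A4
  A6 is a chain here and A6 is conditioned on, so the path is blocked at A6.
Path 2: A2 → A7 ← A6 ← A3 ← A1 → A4
  A6 is a chain here and A6 is conditioned on, so the path is blocked at A6.
Path 3: A2 → A7 ← A3 ← A1 → A4
  A3 is a chain here and A3 is conditioned on, so the path is blocked at A3.
Path 4: A2 → A7 ← A1 → A4
  A1 is a fork here and A1 is conditioned on, so the path is blocked at A1.
Path 5: A2 ← A1 → A4
  A1 is a fork here and A1 is conditioned on, so the path is blocked at A1.
Every path is blocked, so A2 and A4 are d-separated given {A1, A3, A6, A7}.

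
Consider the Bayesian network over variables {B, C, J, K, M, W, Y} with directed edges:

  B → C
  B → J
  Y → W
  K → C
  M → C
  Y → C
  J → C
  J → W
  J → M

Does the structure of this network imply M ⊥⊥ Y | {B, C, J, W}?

6 paths connect M and Y; each must be blocked for d-separation to hold:
Path 1: M ← J ← B → C ← Y
  J is a chain here and J is conditioned on, so the path is blocked at J.
Path 2: M ← J → W ← Y
  J is a fork here and J is conditioned on, so the path is blocked at J.
Path 3: M ← J → C ← Y
  J is a fork here and J is conditioned on, so the path is blocked at J.
Path 4: M → C ← J → W ← Y
  J is a fork here and J is conditioned on, so the path is blocked at J.
Path 5: M → C ← B → J → W ← Y
  B is a fork here and B is conditioned on, so the path is blocked at B.
Path 6: M → C ← Y
  C is a collider and C is conditioned on, which opens it — no node blocks this path, so it is active.
Because an active path exists, M and Y are not d-separated.

No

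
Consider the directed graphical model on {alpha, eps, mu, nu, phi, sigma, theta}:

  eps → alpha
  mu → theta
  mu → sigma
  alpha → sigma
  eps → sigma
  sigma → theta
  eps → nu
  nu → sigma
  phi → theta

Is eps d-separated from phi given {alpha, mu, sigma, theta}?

Yes — eps and phi are d-separated given {alpha, mu, sigma, theta}.

6 paths connect eps and phi; each must be blocked for d-separation to hold:
  1. eps → sigma ← mu → theta ← phi — sigma:collider[open]; mu:fork[blocks]; theta:collider[open] ⇒ blocked
  2. eps → sigma → theta ← phi — sigma:chain[blocks]; theta:collider[open] ⇒ blocked
  3. eps → nu → sigma ← mu → theta ← phi — nu:chain[open]; sigma:collider[open]; mu:fork[blocks]; theta:collider[open] ⇒ blocked
  4. eps → nu → sigma → theta ← phi — nu:chain[open]; sigma:chain[blocks]; theta:collider[open] ⇒ blocked
  5. eps → alpha → sigma ← mu → theta ← phi — alpha:chain[blocks]; sigma:collider[open]; mu:fork[blocks]; theta:collider[open] ⇒ blocked
  6. eps → alpha → sigma → theta ← phi — alpha:chain[blocks]; sigma:chain[blocks]; theta:collider[open] ⇒ blocked
All paths are blocked; eps ⊥ phi | {alpha, mu, sigma, theta} holds.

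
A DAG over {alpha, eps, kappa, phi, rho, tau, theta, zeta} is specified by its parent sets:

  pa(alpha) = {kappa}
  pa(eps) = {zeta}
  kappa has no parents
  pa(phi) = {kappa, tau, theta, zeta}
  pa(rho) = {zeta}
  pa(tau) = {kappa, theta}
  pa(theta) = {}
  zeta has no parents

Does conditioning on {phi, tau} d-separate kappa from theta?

There are 4 undirected paths between kappa and theta; checking each against the conditioning set {phi, tau}:
Path 1: kappa → phi ← theta
  phi is a collider and phi is conditioned on, which opens it — no node blocks this path, so it is active.
Path 2: kappa → phi ← tau ← theta
  tau is a chain here and tau is conditioned on, so the path is blocked at tau.
Path 3: kappa → tau ← theta
  tau is a collider and tau is conditioned on, which opens it — no node blocks this path, so it is active.
Path 4: kappa → tau → phi ← theta
  tau is a chain here and tau is conditioned on, so the path is blocked at tau.
At least one path is unblocked, so d-separation fails.

No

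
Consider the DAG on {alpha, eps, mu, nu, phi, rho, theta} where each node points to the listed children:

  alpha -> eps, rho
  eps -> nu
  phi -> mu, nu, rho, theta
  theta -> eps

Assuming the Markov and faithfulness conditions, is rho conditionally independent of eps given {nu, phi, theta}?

Enumerating the 3 paths from rho to eps and testing each for blocking by {nu, phi, theta}:
  1. rho ← alpha → eps — alpha:fork[open] ⇒ active
  2. rho ← phi → nu ← eps — phi:fork[blocks]; nu:collider[open] ⇒ blocked
  3. rho ← phi → theta → eps — phi:fork[blocks]; theta:chain[blocks] ⇒ blocked
At least one path is unblocked, so d-separation fails.

No — rho and eps are not d-separated given {nu, phi, theta}.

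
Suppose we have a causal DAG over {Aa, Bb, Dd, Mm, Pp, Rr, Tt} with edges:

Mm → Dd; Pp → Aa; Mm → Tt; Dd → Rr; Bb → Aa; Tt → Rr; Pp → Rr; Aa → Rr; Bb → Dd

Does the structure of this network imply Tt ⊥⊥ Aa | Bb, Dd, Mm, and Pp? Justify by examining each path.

Enumerating the 6 paths from Tt to Aa and testing each for blocking by {Bb, Dd, Mm, Pp}:
Path 1: Tt → Rr ← Aa
  Rr is a collider here and neither Rr nor any of its descendants is conditioned on, so the collider stays closed — the path is blocked at Rr.
Path 2: Tt → Rr ← Dd ← Bb → Aa
  Rr is a collider here and neither Rr nor any of its descendants is conditioned on, so the collider stays closed — the path is blocked at Rr.
Path 3: Tt → Rr ← Pp → Aa
  Rr is a collider here and neither Rr nor any of its descendants is conditioned on, so the collider stays closed — the path is blocked at Rr.
Path 4: Tt ← Mm → Dd → Rr ← Aa
  Mm is a fork here and Mm is conditioned on, so the path is blocked at Mm.
Path 5: Tt ← Mm → Dd → Rr ← Pp → Aa
  Mm is a fork here and Mm is conditioned on, so the path is blocked at Mm.
Path 6: Tt ← Mm → Dd ← Bb → Aa
  Mm is a fork here and Mm is conditioned on, so the path is blocked at Mm.
Every path is blocked, so Tt and Aa are d-separated given {Bb, Dd, Mm, Pp}.

Yes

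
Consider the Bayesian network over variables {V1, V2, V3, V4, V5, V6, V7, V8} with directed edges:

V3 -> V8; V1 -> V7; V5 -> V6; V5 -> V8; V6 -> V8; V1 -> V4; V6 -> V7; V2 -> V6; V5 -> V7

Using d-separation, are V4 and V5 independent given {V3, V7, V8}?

Enumerating the 3 paths from V4 to V5 and testing each for blocking by {V3, V7, V8}:
  1. V4 ← V1 → V7 ← V5 — V1:fork[open]; V7:collider[open] ⇒ active
  2. V4 ← V1 → V7 ← V6 → V8 ← V5 — V1:fork[open]; V7:collider[open]; V6:fork[open]; V8:collider[open] ⇒ active
  3. V4 ← V1 → V7 ← V6 ← V5 — V1:fork[open]; V7:collider[open]; V6:chain[open] ⇒ active
Since the path V4 ← V1 → V7 ← V5 is active, V4 and V5 are not d-separated given {V3, V7, V8}.

No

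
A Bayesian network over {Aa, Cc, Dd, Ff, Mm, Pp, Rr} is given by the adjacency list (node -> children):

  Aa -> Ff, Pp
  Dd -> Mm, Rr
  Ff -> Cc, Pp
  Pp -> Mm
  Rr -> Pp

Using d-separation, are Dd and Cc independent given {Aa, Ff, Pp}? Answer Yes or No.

Yes — Dd and Cc are d-separated given {Aa, Ff, Pp}.

We examine all 4 paths between Dd and Cc:
Path 1: Dd → Rr → Pp ← Ff → Cc
  Ff is a fork here and Ff is conditioned on, so the path is blocked at Ff.
Path 2: Dd → Rr → Pp ← Aa → Ff → Cc
  Aa is a fork here and Aa is conditioned on, so the path is blocked at Aa.
Path 3: Dd → Mm ← Pp ← Ff → Cc
  Mm is a collider here and neither Mm nor any of its descendants is conditioned on, so the collider stays closed — the path is blocked at Mm.
Path 4: Dd → Mm ← Pp ← Aa → Ff → Cc
  Mm is a collider here and neither Mm nor any of its descendants is conditioned on, so the collider stays closed — the path is blocked at Mm.
Every path is blocked, so Dd and Cc are d-separated given {Aa, Ff, Pp}.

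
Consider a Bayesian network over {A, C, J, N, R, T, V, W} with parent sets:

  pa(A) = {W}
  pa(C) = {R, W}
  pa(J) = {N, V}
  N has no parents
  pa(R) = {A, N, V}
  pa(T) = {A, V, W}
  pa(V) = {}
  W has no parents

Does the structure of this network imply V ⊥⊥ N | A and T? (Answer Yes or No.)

6 paths connect V and N; each must be blocked for d-separation to hold:
Path 1: V → T ← A ← W → C ← R ← N
  A is a chain here and A is conditioned on, so the path is blocked at A.
Path 2: V → T ← A → R ← N
  A is a fork here and A is conditioned on, so the path is blocked at A.
Path 3: V → T ← W → A → R ← N
  A is a chain here and A is conditioned on, so the path is blocked at A.
Path 4: V → T ← W → C ← R ← N
  C is a collider here and neither C nor any of its descendants is conditioned on, so the collider stays closed — the path is blocked at C.
Path 5: V → J ← N
  J is a collider here and neither J nor any of its descendants is conditioned on, so the collider stays closed — the path is blocked at J.
Path 6: V → R ← N
  R is a collider here and neither R nor any of its descendants is conditioned on, so the collider stays closed — the path is blocked at R.
Since every path is blocked, d-separation holds.

Yes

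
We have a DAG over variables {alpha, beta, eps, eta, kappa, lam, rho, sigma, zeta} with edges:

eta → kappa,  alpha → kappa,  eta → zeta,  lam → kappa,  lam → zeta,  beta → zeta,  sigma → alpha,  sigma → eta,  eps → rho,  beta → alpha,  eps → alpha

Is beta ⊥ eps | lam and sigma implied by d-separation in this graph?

Yes — beta and eps are d-separated given {lam, sigma}.

5 paths connect beta and eps; each must be blocked for d-separation to hold:
Path 1: beta → zeta ← lam → kappa ← alpha ← eps
  zeta is a collider here and neither zeta nor any of its descendants is conditioned on, so the collider stays closed — the path is blocked at zeta.
Path 2: beta → zeta ← lam → kappa ← eta ← sigma → alpha ← eps
  zeta is a collider here and neither zeta nor any of its descendants is conditioned on, so the collider stays closed — the path is blocked at zeta.
Path 3: beta → zeta ← eta ← sigma → alpha ← eps
  zeta is a collider here and neither zeta nor any of its descendants is conditioned on, so the collider stays closed — the path is blocked at zeta.
Path 4: beta → zeta ← eta → kappa ← alpha ← eps
  zeta is a collider here and neither zeta nor any of its descendants is conditioned on, so the collider stays closed — the path is blocked at zeta.
Path 5: beta → alpha ← eps
  alpha is a collider here and neither alpha nor any of its descendants is conditioned on, so the collider stays closed — the path is blocked at alpha.
All paths are blocked; beta ⊥ eps | {lam, sigma} holds.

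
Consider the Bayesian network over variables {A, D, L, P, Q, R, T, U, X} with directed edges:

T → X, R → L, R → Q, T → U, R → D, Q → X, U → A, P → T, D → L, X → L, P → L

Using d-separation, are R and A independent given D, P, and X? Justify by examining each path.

6 paths connect R and A; each must be blocked for d-separation to hold:
Path 1: R → L ← P → T → U → A
  L is a collider here and neither L nor any of its descendants is conditioned on, so the collider stays closed — the path is blocked at L.
Path 2: R → L ← X ← T → U → A
  L is a collider here and neither L nor any of its descendants is conditioned on, so the collider stays closed — the path is blocked at L.
Path 3: R → D → L ← P → T → U → A
  D is a chain here and D is conditioned on, so the path is blocked at D.
Path 4: R → D → L ← X ← T → U → A
  D is a chain here and D is conditioned on, so the path is blocked at D.
Path 5: R → Q → X → L ← P → T → U → A
  X is a chain here and X is conditioned on, so the path is blocked at X.
Path 6: R → Q → X ← T → U → A
  Q is a chain and Q is not conditioned on; X is a collider and X is conditioned on, which opens it; T is a fork and T is not conditioned on; U is a chain and U is not conditioned on — no node blocks this path, so it is active.
Because an active path exists, R and A are not d-separated.

No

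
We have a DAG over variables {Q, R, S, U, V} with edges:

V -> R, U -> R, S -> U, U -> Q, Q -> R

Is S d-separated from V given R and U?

Yes

There are 2 undirected paths between S and V; checking each against the conditioning set {R, U}:
Path 1: S → U → R ← V
  U is a chain here and U is conditioned on, so the path is blocked at U.
Path 2: S → U → Q → R ← V
  U is a chain here and U is conditioned on, so the path is blocked at U.
Since every path is blocked, d-separation holds.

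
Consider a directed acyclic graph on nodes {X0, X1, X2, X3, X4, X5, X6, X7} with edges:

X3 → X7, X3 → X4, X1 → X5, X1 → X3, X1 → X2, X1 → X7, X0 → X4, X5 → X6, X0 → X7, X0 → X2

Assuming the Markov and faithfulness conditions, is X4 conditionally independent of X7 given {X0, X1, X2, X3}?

There are 6 undirected paths between X4 and X7; checking each against the conditioning set {X0, X1, X2, X3}:
Path 1: X4 ← X0 → X2 ← X1 → X7
  X0 is a fork here and X0 is conditioned on, so the path is blocked at X0.
Path 2: X4 ← X0 → X2 ← X1 → X3 → X7
  X0 is a fork here and X0 is conditioned on, so the path is blocked at X0.
Path 3: X4 ← X0 → X7
  X0 is a fork here and X0 is conditioned on, so the path is blocked at X0.
Path 4: X4 ← X3 → X7
  X3 is a fork here and X3 is conditioned on, so the path is blocked at X3.
Path 5: X4 ← X3 ← X1 → X2 ← X0 → X7
  X3 is a chain here and X3 is conditioned on, so the path is blocked at X3.
Path 6: X4 ← X3 ← X1 → X7
  X3 is a chain here and X3 is conditioned on, so the path is blocked at X3.
Since every path is blocked, d-separation holds.

Yes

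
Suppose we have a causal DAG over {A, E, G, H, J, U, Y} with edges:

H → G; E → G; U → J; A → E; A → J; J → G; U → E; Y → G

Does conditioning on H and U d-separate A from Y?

Yes

Enumerating the 4 paths from A to Y and testing each for blocking by {H, U}:
  1. A → J ← U → E → G ← Y — J:collider[blocks]; U:fork[blocks]; E:chain[open]; G:collider[blocks] ⇒ blocked
  2. A → J → G ← Y — J:chain[open]; G:collider[blocks] ⇒ blocked
  3. A → E ← U → J → G ← Y — E:collider[blocks]; U:fork[blocks]; J:chain[open]; G:collider[blocks] ⇒ blocked
  4. A → E → G ← Y — E:chain[open]; G:collider[blocks] ⇒ blocked
Every path is blocked, so A and Y are d-separated given {H, U}.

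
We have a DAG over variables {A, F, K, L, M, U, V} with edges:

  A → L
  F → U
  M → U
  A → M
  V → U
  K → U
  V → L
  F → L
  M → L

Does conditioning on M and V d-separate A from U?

Yes

We examine all 6 paths between A and U:
Path 1: A → M → U
  M is a chain here and M is conditioned on, so the path is blocked at M.
Path 2: A → M → L ← F → U
  M is a chain here and M is conditioned on, so the path is blocked at M.
Path 3: A → M → L ← V → U
  M is a chain here and M is conditioned on, so the path is blocked at M.
Path 4: A → L ← F → U
  L is a collider here and neither L nor any of its descendants is conditioned on, so the collider stays closed — the path is blocked at L.
Path 5: A → L ← V → U
  L is a collider here and neither L nor any of its descendants is conditioned on, so the collider stays closed — the path is blocked at L.
Path 6: A → L ← M → U
  L is a collider here and neither L nor any of its descendants is conditioned on, so the collider stays closed — the path is blocked at L.
Since every path is blocked, d-separation holds.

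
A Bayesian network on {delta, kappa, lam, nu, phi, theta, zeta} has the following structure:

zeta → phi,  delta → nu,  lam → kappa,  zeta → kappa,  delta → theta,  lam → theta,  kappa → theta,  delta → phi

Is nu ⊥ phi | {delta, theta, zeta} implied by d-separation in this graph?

There are 3 undirected paths between nu and phi; checking each against the conditioning set {delta, theta, zeta}:
  1. nu ← delta → theta ← kappa ← zeta → phi — delta:fork[blocks]; theta:collider[open]; kappa:chain[open]; zeta:fork[blocks] ⇒ blocked
  2. nu ← delta → theta ← lam → kappa ← zeta → phi — delta:fork[blocks]; theta:collider[open]; lam:fork[open]; kappa:collider[open]; zeta:fork[blocks] ⇒ blocked
  3. nu ← delta → phi — delta:fork[blocks] ⇒ blocked
Every path is blocked, so nu and phi are d-separated given {delta, theta, zeta}.

Yes — nu and phi are d-separated given {delta, theta, zeta}.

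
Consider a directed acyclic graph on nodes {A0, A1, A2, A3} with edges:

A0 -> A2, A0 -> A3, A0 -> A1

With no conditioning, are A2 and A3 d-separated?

No — A2 and A3 are not d-separated given ∅.

There is one path between A2 and A3:
Path 1: A2 ← A0 → A3
  A0 is a fork and A0 is not conditioned on — no node blocks this path, so it is active.
At least one path is unblocked, so d-separation fails.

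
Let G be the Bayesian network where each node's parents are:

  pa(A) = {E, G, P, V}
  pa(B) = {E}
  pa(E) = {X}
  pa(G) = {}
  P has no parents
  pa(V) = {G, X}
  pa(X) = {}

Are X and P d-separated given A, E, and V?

Enumerating the 3 paths from X to P and testing each for blocking by {A, E, V}:
  1. X → V ← G → A ← P — V:collider[open]; G:fork[open]; A:collider[open] ⇒ active
  2. X → V → A ← P — V:chain[blocks]; A:collider[open] ⇒ blocked
  3. X → E → A ← P — E:chain[blocks]; A:collider[open] ⇒ blocked
At least one path is unblocked, so d-separation fails.

No — X and P are not d-separated given {A, E, V}.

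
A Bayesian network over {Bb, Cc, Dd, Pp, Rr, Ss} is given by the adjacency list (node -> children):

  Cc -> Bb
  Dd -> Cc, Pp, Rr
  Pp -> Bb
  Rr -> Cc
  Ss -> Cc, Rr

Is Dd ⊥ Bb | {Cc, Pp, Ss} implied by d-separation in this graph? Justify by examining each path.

Enumerating the 4 paths from Dd to Bb and testing each for blocking by {Cc, Pp, Ss}:
  1. Dd → Pp → Bb — Pp:chain[blocks] ⇒ blocked
  2. Dd → Rr ← Ss → Cc → Bb — Rr:collider[open]; Ss:fork[blocks]; Cc:chain[blocks] ⇒ blocked
  3. Dd → Rr → Cc → Bb — Rr:chain[open]; Cc:chain[blocks] ⇒ blocked
  4. Dd → Cc → Bb — Cc:chain[blocks] ⇒ blocked
Since every path is blocked, d-separation holds.

Yes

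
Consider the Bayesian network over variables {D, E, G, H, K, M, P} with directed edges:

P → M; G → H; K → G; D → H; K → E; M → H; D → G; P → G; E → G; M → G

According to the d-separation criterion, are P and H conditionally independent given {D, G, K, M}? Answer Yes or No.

Yes

There are 6 undirected paths between P and H; checking each against the conditioning set {D, G, K, M}:
  1. P → G → H — G:chain[blocks] ⇒ blocked
  2. P → G ← M → H — G:collider[open]; M:fork[blocks] ⇒ blocked
  3. P → G ← D → H — G:collider[open]; D:fork[blocks] ⇒ blocked
  4. P → M → G → H — M:chain[blocks]; G:chain[blocks] ⇒ blocked
  5. P → M → G ← D → H — M:chain[blocks]; G:collider[open]; D:fork[blocks] ⇒ blocked
  6. P → M → H — M:chain[blocks] ⇒ blocked
Every path is blocked, so P and H are d-separated given {D, G, K, M}.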